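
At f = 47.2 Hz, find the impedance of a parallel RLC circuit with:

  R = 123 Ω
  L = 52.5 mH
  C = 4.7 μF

Step 1 — Angular frequency: ω = 2π·f = 2π·47.2 = 296.6 rad/s.
Step 2 — Component impedances:
  R: Z = R = 123 Ω
  L: Z = jωL = j·296.6·0.0525 = 0 + j15.57 Ω
  C: Z = 1/(jωC) = -j/(ω·C) = 0 - j717.4 Ω
Step 3 — Parallel combination: 1/Z_total = 1/R + 1/L + 1/C; Z_total = 2.025 + j15.65 Ω = 15.78∠82.6° Ω.

Z = 2.025 + j15.65 Ω = 15.78∠82.6° Ω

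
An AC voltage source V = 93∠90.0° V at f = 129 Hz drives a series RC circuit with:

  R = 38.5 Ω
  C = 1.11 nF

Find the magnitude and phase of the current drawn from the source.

Step 1 — Angular frequency: ω = 2π·f = 2π·129 = 810.5 rad/s.
Step 2 — Component impedances:
  R: Z = R = 38.5 Ω
  C: Z = 1/(jωC) = -j/(ω·C) = 0 - j1.111e+06 Ω
Step 3 — Series combination: Z_total = R + C = 38.5 - j1.111e+06 Ω = 1.111e+06∠-90.0° Ω.
Step 4 — Source phasor: V = 93∠90.0° V = 0 + j93 V.
Step 5 — Ohm's law: I = V / Z_total = (0 + j93) / (38.5 - j1.111e+06) = -8.367e-05 + j2.898e-09 A.
Step 6 — Convert to polar: |I| = 8.367e-05 A, ∠I = 180.0°.

I = 8.367e-05∠180.0° A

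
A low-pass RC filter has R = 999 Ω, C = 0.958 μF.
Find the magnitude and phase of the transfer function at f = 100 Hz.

Step 1 — Angular frequency: ω = 2π·100 = 628.3 rad/s.
Step 2 — Transfer function: H(jω) = 1/(1 + jωRC).
Step 3 — Denominator: 1 + jωRC = 1 + j·628.3·999·9.58e-07 = 1 + j0.6013.
Step 4 — H = 0.7344 - j0.4416.
Step 5 — Magnitude: |H| = 0.857 (-1.3 dB); phase: φ = -31.0°.

|H| = 0.857 (-1.3 dB), φ = -31.0°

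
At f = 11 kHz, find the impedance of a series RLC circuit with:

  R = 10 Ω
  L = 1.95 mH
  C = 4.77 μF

Step 1 — Angular frequency: ω = 2π·f = 2π·1.1e+04 = 6.912e+04 rad/s.
Step 2 — Component impedances:
  R: Z = R = 10 Ω
  L: Z = jωL = j·6.912e+04·0.00195 = 0 + j134.8 Ω
  C: Z = 1/(jωC) = -j/(ω·C) = 0 - j3.033 Ω
Step 3 — Series combination: Z_total = R + L + C = 10 + j131.7 Ω = 132.1∠85.7° Ω.

Z = 10 + j131.7 Ω = 132.1∠85.7° Ω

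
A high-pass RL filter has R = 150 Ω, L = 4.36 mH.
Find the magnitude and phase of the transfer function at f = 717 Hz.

Step 1 — Angular frequency: ω = 2π·717 = 4505 rad/s.
Step 2 — Transfer function: H(jω) = jωL/(R + jωL).
Step 3 — Numerator jωL = j·19.64; denominator R + jωL = 150 + j19.64.
Step 4 — H = 0.01686 + j0.1287.
Step 5 — Magnitude: |H| = 0.1298 (-17.7 dB); phase: φ = 82.5°.

|H| = 0.1298 (-17.7 dB), φ = 82.5°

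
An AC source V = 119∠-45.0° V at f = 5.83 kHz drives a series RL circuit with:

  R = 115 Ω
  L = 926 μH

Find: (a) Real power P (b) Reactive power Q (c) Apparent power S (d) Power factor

Step 1 — Angular frequency: ω = 2π·f = 2π·5830 = 3.663e+04 rad/s.
Step 2 — Component impedances:
  R: Z = R = 115 Ω
  L: Z = jωL = j·3.663e+04·0.000926 = 0 + j33.92 Ω
Step 3 — Series combination: Z_total = R + L = 115 + j33.92 Ω = 119.9∠16.4° Ω.
Step 4 — Source phasor: V = 119∠-45.0° V = 84.15 - j84.15 V.
Step 5 — Current: I = V / Z = 0.4746 - j0.8717 A = 0.9925∠-61.4° A.
Step 6 — Complex power: S = V·I* = 113.3 + j33.41 VA.
Step 7 — Real power: P = Re(S) = 113.3 W.
Step 8 — Reactive power: Q = Im(S) = 33.41 VAR.
Step 9 — Apparent power: |S| = 118.1 VA.
Step 10 — Power factor: PF = P/|S| = 0.9591 (lagging).

(a) P = 113.3 W  (b) Q = 33.41 VAR  (c) S = 118.1 VA  (d) PF = 0.9591 (lagging)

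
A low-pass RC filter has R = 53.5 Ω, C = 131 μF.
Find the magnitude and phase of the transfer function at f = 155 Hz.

Step 1 — Angular frequency: ω = 2π·155 = 973.9 rad/s.
Step 2 — Transfer function: H(jω) = 1/(1 + jωRC).
Step 3 — Denominator: 1 + jωRC = 1 + j·973.9·53.5·0.000131 = 1 + j6.826.
Step 4 — H = 0.02101 - j0.1434.
Step 5 — Magnitude: |H| = 0.145 (-16.8 dB); phase: φ = -81.7°.

|H| = 0.145 (-16.8 dB), φ = -81.7°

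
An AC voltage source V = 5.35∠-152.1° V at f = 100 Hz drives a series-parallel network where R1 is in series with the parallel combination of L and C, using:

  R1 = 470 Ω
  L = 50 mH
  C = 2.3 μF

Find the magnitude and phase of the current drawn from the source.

Step 1 — Angular frequency: ω = 2π·f = 2π·100 = 628.3 rad/s.
Step 2 — Component impedances:
  R1: Z = R = 470 Ω
  L: Z = jωL = j·628.3·0.05 = 0 + j31.42 Ω
  C: Z = 1/(jωC) = -j/(ω·C) = 0 - j692 Ω
Step 3 — Parallel branch: L || C = 1/(1/L + 1/C) = 0 + j32.91 Ω.
Step 4 — Series with R1: Z_total = R1 + (L || C) = 470 + j32.91 Ω = 471.2∠4.0° Ω.
Step 5 — Source phasor: V = 5.35∠-152.1° V = -4.728 - j2.503 V.
Step 6 — Ohm's law: I = V / Z_total = (-4.728 - j2.503) / (470 + j32.91) = -0.01038 - j0.004599 A.
Step 7 — Convert to polar: |I| = 0.01136 A, ∠I = -156.1°.

I = 0.01136∠-156.1° A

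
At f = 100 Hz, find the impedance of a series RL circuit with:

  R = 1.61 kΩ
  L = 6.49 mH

Step 1 — Angular frequency: ω = 2π·f = 2π·100 = 628.3 rad/s.
Step 2 — Component impedances:
  R: Z = R = 1610 Ω
  L: Z = jωL = j·628.3·0.00649 = 0 + j4.078 Ω
Step 3 — Series combination: Z_total = R + L = 1610 + j4.078 Ω = 1610∠0.1° Ω.

Z = 1610 + j4.078 Ω = 1610∠0.1° Ω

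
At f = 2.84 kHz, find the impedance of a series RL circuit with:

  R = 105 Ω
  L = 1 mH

Step 1 — Angular frequency: ω = 2π·f = 2π·2840 = 1.784e+04 rad/s.
Step 2 — Component impedances:
  R: Z = R = 105 Ω
  L: Z = jωL = j·1.784e+04·0.001 = 0 + j17.84 Ω
Step 3 — Series combination: Z_total = R + L = 105 + j17.84 Ω = 106.5∠9.6° Ω.

Z = 105 + j17.84 Ω = 106.5∠9.6° Ω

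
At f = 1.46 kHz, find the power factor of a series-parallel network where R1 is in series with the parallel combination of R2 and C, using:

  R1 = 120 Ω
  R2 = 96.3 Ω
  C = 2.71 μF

Step 1 — Angular frequency: ω = 2π·f = 2π·1460 = 9173 rad/s.
Step 2 — Component impedances:
  R1: Z = R = 120 Ω
  R2: Z = R = 96.3 Ω
  C: Z = 1/(jωC) = -j/(ω·C) = 0 - j40.23 Ω
Step 3 — Parallel branch: R2 || C = 1/(1/R2 + 1/C) = 14.31 - j34.25 Ω.
Step 4 — Series with R1: Z_total = R1 + (R2 || C) = 134.3 - j34.25 Ω = 138.6∠-14.3° Ω.
Step 5 — Power factor: PF = cos(φ) = Re(Z)/|Z| = 134.3/138.6 = 0.969.
Step 6 — Type: Im(Z) = -34.25 ⇒ leading (phase φ = -14.3°).

PF = 0.969 (leading, φ = -14.3°)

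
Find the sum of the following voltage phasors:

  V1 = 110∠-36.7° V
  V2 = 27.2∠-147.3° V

Step 1 — Convert each phasor to rectangular form:
  V1 = 110·(cos(-36.7°) + j·sin(-36.7°)) = 88.2 - j65.74 V
  V2 = 27.2·(cos(-147.3°) + j·sin(-147.3°)) = -22.89 - j14.69 V
Step 2 — Sum components: V_total = 65.31 - j80.43 V.
Step 3 — Convert to polar: |V_total| = 103.6 V, ∠V_total = -50.9°.

V_total = 103.6∠-50.9° V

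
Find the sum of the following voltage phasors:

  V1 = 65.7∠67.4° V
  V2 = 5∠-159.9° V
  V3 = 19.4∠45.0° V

Step 1 — Convert each phasor to rectangular form:
  V1 = 65.7·(cos(67.4°) + j·sin(67.4°)) = 25.25 + j60.65 V
  V2 = 5·(cos(-159.9°) + j·sin(-159.9°)) = -4.695 - j1.718 V
  V3 = 19.4·(cos(45.0°) + j·sin(45.0°)) = 13.72 + j13.72 V
Step 2 — Sum components: V_total = 34.27 + j72.65 V.
Step 3 — Convert to polar: |V_total| = 80.33 V, ∠V_total = 64.7°.

V_total = 80.33∠64.7° V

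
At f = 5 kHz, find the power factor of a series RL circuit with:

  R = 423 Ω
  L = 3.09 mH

Step 1 — Angular frequency: ω = 2π·f = 2π·5000 = 3.142e+04 rad/s.
Step 2 — Component impedances:
  R: Z = R = 423 Ω
  L: Z = jωL = j·3.142e+04·0.00309 = 0 + j97.08 Ω
Step 3 — Series combination: Z_total = R + L = 423 + j97.08 Ω = 434∠12.9° Ω.
Step 4 — Power factor: PF = cos(φ) = Re(Z)/|Z| = 423/434 = 0.9747.
Step 5 — Type: Im(Z) = 97.08 ⇒ lagging (phase φ = 12.9°).

PF = 0.9747 (lagging, φ = 12.9°)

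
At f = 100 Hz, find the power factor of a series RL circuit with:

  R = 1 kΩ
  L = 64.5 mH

Step 1 — Angular frequency: ω = 2π·f = 2π·100 = 628.3 rad/s.
Step 2 — Component impedances:
  R: Z = R = 1000 Ω
  L: Z = jωL = j·628.3·0.0645 = 0 + j40.53 Ω
Step 3 — Series combination: Z_total = R + L = 1000 + j40.53 Ω = 1001∠2.3° Ω.
Step 4 — Power factor: PF = cos(φ) = Re(Z)/|Z| = 1000/1000.8 = 0.9992.
Step 5 — Type: Im(Z) = 40.53 ⇒ lagging (phase φ = 2.3°).

PF = 0.9992 (lagging, φ = 2.3°)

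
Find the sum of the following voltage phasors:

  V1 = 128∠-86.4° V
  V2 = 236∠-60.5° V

Step 1 — Convert each phasor to rectangular form:
  V1 = 128·(cos(-86.4°) + j·sin(-86.4°)) = 8.037 - j127.7 V
  V2 = 236·(cos(-60.5°) + j·sin(-60.5°)) = 116.2 - j205.4 V
Step 2 — Sum components: V_total = 124.2 - j333.2 V.
Step 3 — Convert to polar: |V_total| = 355.6 V, ∠V_total = -69.5°.

V_total = 355.6∠-69.5° V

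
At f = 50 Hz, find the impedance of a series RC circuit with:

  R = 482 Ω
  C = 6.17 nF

Step 1 — Angular frequency: ω = 2π·f = 2π·50 = 314.2 rad/s.
Step 2 — Component impedances:
  R: Z = R = 482 Ω
  C: Z = 1/(jωC) = -j/(ω·C) = 0 - j5.159e+05 Ω
Step 3 — Series combination: Z_total = R + C = 482 - j5.159e+05 Ω = 5.159e+05∠-89.9° Ω.

Z = 482 - j5.159e+05 Ω = 5.159e+05∠-89.9° Ω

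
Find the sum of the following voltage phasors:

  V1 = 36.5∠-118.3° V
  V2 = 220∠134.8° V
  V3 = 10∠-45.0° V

Step 1 — Convert each phasor to rectangular form:
  V1 = 36.5·(cos(-118.3°) + j·sin(-118.3°)) = -17.3 - j32.14 V
  V2 = 220·(cos(134.8°) + j·sin(134.8°)) = -155 + j156.1 V
  V3 = 10·(cos(-45.0°) + j·sin(-45.0°)) = 7.071 - j7.071 V
Step 2 — Sum components: V_total = -165.3 + j116.9 V.
Step 3 — Convert to polar: |V_total| = 202.4 V, ∠V_total = 144.7°.

V_total = 202.4∠144.7° V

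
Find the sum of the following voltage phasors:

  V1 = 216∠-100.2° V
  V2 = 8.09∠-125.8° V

Step 1 — Convert each phasor to rectangular form:
  V1 = 216·(cos(-100.2°) + j·sin(-100.2°)) = -38.25 - j212.6 V
  V2 = 8.09·(cos(-125.8°) + j·sin(-125.8°)) = -4.732 - j6.562 V
Step 2 — Sum components: V_total = -42.98 - j219.1 V.
Step 3 — Convert to polar: |V_total| = 223.3 V, ∠V_total = -101.1°.

V_total = 223.3∠-101.1° V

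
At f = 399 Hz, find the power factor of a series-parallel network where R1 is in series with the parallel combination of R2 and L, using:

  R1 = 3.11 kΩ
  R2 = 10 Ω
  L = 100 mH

Step 1 — Angular frequency: ω = 2π·f = 2π·399 = 2507 rad/s.
Step 2 — Component impedances:
  R1: Z = R = 3110 Ω
  R2: Z = R = 10 Ω
  L: Z = jωL = j·2507·0.1 = 0 + j250.7 Ω
Step 3 — Parallel branch: R2 || L = 1/(1/R2 + 1/L) = 9.984 + j0.3983 Ω.
Step 4 — Series with R1: Z_total = R1 + (R2 || L) = 3120 + j0.3983 Ω = 3120∠0.0° Ω.
Step 5 — Power factor: PF = cos(φ) = Re(Z)/|Z| = 3120/3120 = 1.
Step 6 — Type: Im(Z) = 0.3983 ⇒ lagging (phase φ = 0.0°).

PF = 1 (lagging, φ = 0.0°)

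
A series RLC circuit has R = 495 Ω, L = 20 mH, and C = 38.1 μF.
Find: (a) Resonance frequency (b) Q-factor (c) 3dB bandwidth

Step 1 — Resonance: ω₀ = 1/√(LC) = 1/√(0.02·3.81e-05) = 1146 rad/s.
Step 2 — f₀ = ω₀/(2π) = 182.3 Hz.
Step 3 — Series Q: Q = ω₀L/R = 1146·0.02/495 = 0.04629.
Step 4 — Bandwidth: Δω = ω₀/Q = 2.475e+04 rad/s; BW = Δω/(2π) = 3939 Hz.

(a) f₀ = 182.3 Hz  (b) Q = 0.04629  (c) BW = 3939 Hz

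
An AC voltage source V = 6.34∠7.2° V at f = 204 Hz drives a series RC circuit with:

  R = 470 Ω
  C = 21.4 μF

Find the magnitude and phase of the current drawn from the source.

Step 1 — Angular frequency: ω = 2π·f = 2π·204 = 1282 rad/s.
Step 2 — Component impedances:
  R: Z = R = 470 Ω
  C: Z = 1/(jωC) = -j/(ω·C) = 0 - j36.46 Ω
Step 3 — Series combination: Z_total = R + C = 470 - j36.46 Ω = 471.4∠-4.4° Ω.
Step 4 — Source phasor: V = 6.34∠7.2° V = 6.29 + j0.7946 V.
Step 5 — Ohm's law: I = V / Z_total = (6.29 + j0.7946) / (470 - j36.46) = 0.01317 + j0.002712 A.
Step 6 — Convert to polar: |I| = 0.01345 A, ∠I = 11.6°.

I = 0.01345∠11.6° A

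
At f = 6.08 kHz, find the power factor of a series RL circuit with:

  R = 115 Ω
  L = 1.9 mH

Step 1 — Angular frequency: ω = 2π·f = 2π·6080 = 3.82e+04 rad/s.
Step 2 — Component impedances:
  R: Z = R = 115 Ω
  L: Z = jωL = j·3.82e+04·0.0019 = 0 + j72.58 Ω
Step 3 — Series combination: Z_total = R + L = 115 + j72.58 Ω = 136∠32.3° Ω.
Step 4 — Power factor: PF = cos(φ) = Re(Z)/|Z| = 115/136 = 0.8456.
Step 5 — Type: Im(Z) = 72.58 ⇒ lagging (phase φ = 32.3°).

PF = 0.8456 (lagging, φ = 32.3°)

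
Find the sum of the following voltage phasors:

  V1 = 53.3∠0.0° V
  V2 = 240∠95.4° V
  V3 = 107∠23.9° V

Step 1 — Convert each phasor to rectangular form:
  V1 = 53.3·(cos(0.0°) + j·sin(0.0°)) = 53.3 V
  V2 = 240·(cos(95.4°) + j·sin(95.4°)) = -22.59 + j238.9 V
  V3 = 107·(cos(23.9°) + j·sin(23.9°)) = 97.83 + j43.35 V
Step 2 — Sum components: V_total = 128.5 + j282.3 V.
Step 3 — Convert to polar: |V_total| = 310.2 V, ∠V_total = 65.5°.

V_total = 310.2∠65.5° V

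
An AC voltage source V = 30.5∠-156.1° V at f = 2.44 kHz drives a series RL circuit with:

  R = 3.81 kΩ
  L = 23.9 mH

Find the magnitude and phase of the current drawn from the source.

Step 1 — Angular frequency: ω = 2π·f = 2π·2440 = 1.533e+04 rad/s.
Step 2 — Component impedances:
  R: Z = R = 3810 Ω
  L: Z = jωL = j·1.533e+04·0.0239 = 0 + j366.4 Ω
Step 3 — Series combination: Z_total = R + L = 3810 + j366.4 Ω = 3828∠5.5° Ω.
Step 4 — Source phasor: V = 30.5∠-156.1° V = -27.88 - j12.36 V.
Step 5 — Ohm's law: I = V / Z_total = (-27.88 - j12.36) / (3810 + j366.4) = -0.007561 - j0.002516 A.
Step 6 — Convert to polar: |I| = 0.007968 A, ∠I = -161.6°.

I = 0.007968∠-161.6° A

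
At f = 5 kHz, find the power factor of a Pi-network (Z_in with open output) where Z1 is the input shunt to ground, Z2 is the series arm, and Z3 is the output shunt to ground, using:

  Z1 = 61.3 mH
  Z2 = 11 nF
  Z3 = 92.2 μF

Step 1 — Angular frequency: ω = 2π·f = 2π·5000 = 3.142e+04 rad/s.
Step 2 — Component impedances:
  Z1: Z = jωL = j·3.142e+04·0.0613 = 0 + j1926 Ω
  Z2: Z = 1/(jωC) = -j/(ω·C) = 0 - j2894 Ω
  Z3: Z = 1/(jωC) = -j/(ω·C) = 0 - j0.3452 Ω
Step 3 — With open output, the series arm Z2 and the output shunt Z3 appear in series to ground: Z2 + Z3 = 0 - j2894 Ω.
Step 4 — Parallel with input shunt Z1: Z_in = Z1 || (Z2 + Z3) = 0 + j5756 Ω = 5756∠90.0° Ω.
Step 5 — Power factor: PF = cos(φ) = Re(Z)/|Z| = -0/5756 = -0.
Step 6 — Type: Im(Z) = 5756 ⇒ lagging (phase φ = 90.0°).

PF = -0 (lagging, φ = 90.0°)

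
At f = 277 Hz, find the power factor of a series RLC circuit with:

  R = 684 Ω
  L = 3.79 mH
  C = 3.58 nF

Step 1 — Angular frequency: ω = 2π·f = 2π·277 = 1740 rad/s.
Step 2 — Component impedances:
  R: Z = R = 684 Ω
  L: Z = jωL = j·1740·0.00379 = 0 + j6.596 Ω
  C: Z = 1/(jωC) = -j/(ω·C) = 0 - j1.605e+05 Ω
Step 3 — Series combination: Z_total = R + L + C = 684 - j1.605e+05 Ω = 1.605e+05∠-89.8° Ω.
Step 4 — Power factor: PF = cos(φ) = Re(Z)/|Z| = 684/1.605e+05 = 0.004262.
Step 5 — Type: Im(Z) = -1.605e+05 ⇒ leading (phase φ = -89.8°).

PF = 0.004262 (leading, φ = -89.8°)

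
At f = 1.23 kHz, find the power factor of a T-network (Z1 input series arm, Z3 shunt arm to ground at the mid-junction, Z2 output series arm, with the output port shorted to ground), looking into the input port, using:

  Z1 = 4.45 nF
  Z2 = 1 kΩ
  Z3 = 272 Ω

Step 1 — Angular frequency: ω = 2π·f = 2π·1230 = 7728 rad/s.
Step 2 — Component impedances:
  Z1: Z = 1/(jωC) = -j/(ω·C) = 0 - j2.908e+04 Ω
  Z2: Z = R = 1000 Ω
  Z3: Z = R = 272 Ω
Step 3 — With the output port shorted to ground, the output series arm Z2 runs from the junction to ground; the shunt arm Z3 also runs from the junction to ground. They appear in parallel: Z3 || Z2 = 213.8 Ω.
Step 4 — Series with input arm Z1: Z_in = Z1 + (Z3 || Z2) = 213.8 - j2.908e+04 Ω = 2.908e+04∠-89.6° Ω.
Step 5 — Power factor: PF = cos(φ) = Re(Z)/|Z| = 213.84/29078 = 0.007354.
Step 6 — Type: Im(Z) = -2.908e+04 ⇒ leading (phase φ = -89.6°).

PF = 0.007354 (leading, φ = -89.6°)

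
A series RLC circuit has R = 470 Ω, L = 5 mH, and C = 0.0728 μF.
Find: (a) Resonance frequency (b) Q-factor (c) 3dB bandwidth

Step 1 — Resonance: ω₀ = 1/√(LC) = 1/√(0.005·7.28e-08) = 5.241e+04 rad/s.
Step 2 — f₀ = ω₀/(2π) = 8342 Hz.
Step 3 — Series Q: Q = ω₀L/R = 5.241e+04·0.005/470 = 0.5576.
Step 4 — Bandwidth: Δω = ω₀/Q = 9.4e+04 rad/s; BW = Δω/(2π) = 1.496e+04 Hz.

(a) f₀ = 8342 Hz  (b) Q = 0.5576  (c) BW = 1.496e+04 Hz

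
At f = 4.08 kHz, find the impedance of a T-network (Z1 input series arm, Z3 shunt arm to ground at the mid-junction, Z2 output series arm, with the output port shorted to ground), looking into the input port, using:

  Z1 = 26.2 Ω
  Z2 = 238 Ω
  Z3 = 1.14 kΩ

Step 1 — Angular frequency: ω = 2π·f = 2π·4080 = 2.564e+04 rad/s.
Step 2 — Component impedances:
  Z1: Z = R = 26.2 Ω
  Z2: Z = R = 238 Ω
  Z3: Z = R = 1140 Ω
Step 3 — With the output port shorted to ground, the output series arm Z2 runs from the junction to ground; the shunt arm Z3 also runs from the junction to ground. They appear in parallel: Z3 || Z2 = 196.9 Ω.
Step 4 — Series with input arm Z1: Z_in = Z1 + (Z3 || Z2) = 223.1 Ω = 223.1∠0.0° Ω.

Z = 223.1 Ω = 223.1∠0.0° Ω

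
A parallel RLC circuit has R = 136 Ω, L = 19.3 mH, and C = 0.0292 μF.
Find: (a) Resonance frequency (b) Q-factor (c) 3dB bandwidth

Step 1 — Resonance: ω₀ = 1/√(LC) = 1/√(0.0193·2.92e-08) = 4.212e+04 rad/s.
Step 2 — f₀ = ω₀/(2π) = 6704 Hz.
Step 3 — Parallel Q: Q = R/(ω₀L) = 136/(4.212e+04·0.0193) = 0.1673.
Step 4 — Bandwidth: Δω = ω₀/Q = 2.518e+05 rad/s; BW = Δω/(2π) = 4.008e+04 Hz.

(a) f₀ = 6704 Hz  (b) Q = 0.1673  (c) BW = 4.008e+04 Hz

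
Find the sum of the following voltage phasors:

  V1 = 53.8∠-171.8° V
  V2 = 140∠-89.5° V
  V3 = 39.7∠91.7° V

Step 1 — Convert each phasor to rectangular form:
  V1 = 53.8·(cos(-171.8°) + j·sin(-171.8°)) = -53.25 - j7.673 V
  V2 = 140·(cos(-89.5°) + j·sin(-89.5°)) = 1.222 - j140 V
  V3 = 39.7·(cos(91.7°) + j·sin(91.7°)) = -1.178 + j39.68 V
Step 2 — Sum components: V_total = -53.21 - j108 V.
Step 3 — Convert to polar: |V_total| = 120.4 V, ∠V_total = -116.2°.

V_total = 120.4∠-116.2° V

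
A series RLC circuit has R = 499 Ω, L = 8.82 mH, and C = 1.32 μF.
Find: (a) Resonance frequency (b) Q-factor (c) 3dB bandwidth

Step 1 — Resonance condition Im(Z)=0 gives ω₀ = 1/√(LC).
Step 2 — ω₀ = 1/√(0.00882·1.32e-06) = 9268 rad/s.
Step 3 — f₀ = ω₀/(2π) = 1475 Hz.
Step 4 — Series Q: Q = ω₀L/R = 9268·0.00882/499 = 0.1638.
Step 5 — 3dB bandwidth: Δω = ω₀/Q = 5.658e+04 rad/s; BW = Δω/(2π) = 9004 Hz.

(a) f₀ = 1475 Hz  (b) Q = 0.1638  (c) BW = 9004 Hz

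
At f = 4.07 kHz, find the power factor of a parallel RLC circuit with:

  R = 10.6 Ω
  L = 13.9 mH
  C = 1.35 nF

Step 1 — Angular frequency: ω = 2π·f = 2π·4070 = 2.557e+04 rad/s.
Step 2 — Component impedances:
  R: Z = R = 10.6 Ω
  L: Z = jωL = j·2.557e+04·0.0139 = 0 + j355.5 Ω
  C: Z = 1/(jωC) = -j/(ω·C) = 0 - j2.897e+04 Ω
Step 3 — Parallel combination: 1/Z_total = 1/R + 1/L + 1/C; Z_total = 10.59 + j0.3119 Ω = 10.6∠1.7° Ω.
Step 4 — Power factor: PF = cos(φ) = Re(Z)/|Z| = 10.591/10.595 = 0.9996.
Step 5 — Type: Im(Z) = 0.3119 ⇒ lagging (phase φ = 1.7°).

PF = 0.9996 (lagging, φ = 1.7°)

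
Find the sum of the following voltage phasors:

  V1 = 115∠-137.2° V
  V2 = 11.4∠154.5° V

Step 1 — Convert each phasor to rectangular form:
  V1 = 115·(cos(-137.2°) + j·sin(-137.2°)) = -84.38 - j78.14 V
  V2 = 11.4·(cos(154.5°) + j·sin(154.5°)) = -10.29 + j4.908 V
Step 2 — Sum components: V_total = -94.67 - j73.23 V.
Step 3 — Convert to polar: |V_total| = 119.7 V, ∠V_total = -142.3°.

V_total = 119.7∠-142.3° V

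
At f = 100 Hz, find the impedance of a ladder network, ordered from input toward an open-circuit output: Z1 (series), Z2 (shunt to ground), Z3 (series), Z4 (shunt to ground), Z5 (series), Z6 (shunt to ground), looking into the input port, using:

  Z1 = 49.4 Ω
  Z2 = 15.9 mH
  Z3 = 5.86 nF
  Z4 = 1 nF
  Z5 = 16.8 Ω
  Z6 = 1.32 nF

Step 1 — Angular frequency: ω = 2π·f = 2π·100 = 628.3 rad/s.
Step 2 — Component impedances:
  Z1: Z = R = 49.4 Ω
  Z2: Z = jωL = j·628.3·0.0159 = 0 + j9.99 Ω
  Z3: Z = 1/(jωC) = -j/(ω·C) = 0 - j2.716e+05 Ω
  Z4: Z = 1/(jωC) = -j/(ω·C) = 0 - j1.592e+06 Ω
  Z5: Z = R = 16.8 Ω
  Z6: Z = 1/(jωC) = -j/(ω·C) = 0 - j1.206e+06 Ω
Step 3 — Ladder network (open output): work backward from the far end, alternating series and parallel combinations. Z_in = 49.4 + j9.99 Ω = 50.4∠11.4° Ω.

Z = 49.4 + j9.99 Ω = 50.4∠11.4° Ω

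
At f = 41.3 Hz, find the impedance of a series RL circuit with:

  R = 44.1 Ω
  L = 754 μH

Step 1 — Angular frequency: ω = 2π·f = 2π·41.3 = 259.5 rad/s.
Step 2 — Component impedances:
  R: Z = R = 44.1 Ω
  L: Z = jωL = j·259.5·0.000754 = 0 + j0.1957 Ω
Step 3 — Series combination: Z_total = R + L = 44.1 + j0.1957 Ω = 44.1∠0.3° Ω.

Z = 44.1 + j0.1957 Ω = 44.1∠0.3° Ω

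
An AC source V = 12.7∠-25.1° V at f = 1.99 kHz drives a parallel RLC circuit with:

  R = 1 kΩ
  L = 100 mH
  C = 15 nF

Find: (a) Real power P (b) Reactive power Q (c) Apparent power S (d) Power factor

Step 1 — Angular frequency: ω = 2π·f = 2π·1990 = 1.25e+04 rad/s.
Step 2 — Component impedances:
  R: Z = R = 1000 Ω
  L: Z = jωL = j·1.25e+04·0.1 = 0 + j1250 Ω
  C: Z = 1/(jωC) = -j/(ω·C) = 0 - j5332 Ω
Step 3 — Parallel combination: 1/Z_total = 1/R + 1/L + 1/C; Z_total = 727.4 + j445.3 Ω = 852.9∠31.5° Ω.
Step 4 — Source phasor: V = 12.7∠-25.1° V = 11.5 - j5.387 V.
Step 5 — Current: I = V / Z = 0.008202 - j0.01243 A = 0.01489∠-56.6° A.
Step 6 — Complex power: S = V·I* = 0.1613 + j0.09875 VA.
Step 7 — Real power: P = Re(S) = 0.1613 W.
Step 8 — Reactive power: Q = Im(S) = 0.09875 VAR.
Step 9 — Apparent power: |S| = 0.1891 VA.
Step 10 — Power factor: PF = P/|S| = 0.8529 (lagging).

(a) P = 0.1613 W  (b) Q = 0.09875 VAR  (c) S = 0.1891 VA  (d) PF = 0.8529 (lagging)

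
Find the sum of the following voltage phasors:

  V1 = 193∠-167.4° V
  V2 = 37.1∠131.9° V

Step 1 — Convert each phasor to rectangular form:
  V1 = 193·(cos(-167.4°) + j·sin(-167.4°)) = -188.4 - j42.1 V
  V2 = 37.1·(cos(131.9°) + j·sin(131.9°)) = -24.78 + j27.61 V
Step 2 — Sum components: V_total = -213.1 - j14.49 V.
Step 3 — Convert to polar: |V_total| = 213.6 V, ∠V_total = -176.1°.

V_total = 213.6∠-176.1° V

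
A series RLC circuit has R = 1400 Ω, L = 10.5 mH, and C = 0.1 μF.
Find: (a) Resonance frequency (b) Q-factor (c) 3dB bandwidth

Step 1 — Resonance condition Im(Z)=0 gives ω₀ = 1/√(LC).
Step 2 — ω₀ = 1/√(0.0105·1e-07) = 3.086e+04 rad/s.
Step 3 — f₀ = ω₀/(2π) = 4912 Hz.
Step 4 — Series Q: Q = ω₀L/R = 3.086e+04·0.0105/1400 = 0.2315.
Step 5 — 3dB bandwidth: Δω = ω₀/Q = 1.333e+05 rad/s; BW = Δω/(2π) = 2.122e+04 Hz.

(a) f₀ = 4912 Hz  (b) Q = 0.2315  (c) BW = 2.122e+04 Hz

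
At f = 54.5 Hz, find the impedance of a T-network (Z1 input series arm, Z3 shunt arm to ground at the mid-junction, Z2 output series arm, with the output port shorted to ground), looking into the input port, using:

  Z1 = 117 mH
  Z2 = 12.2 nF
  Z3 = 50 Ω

Step 1 — Angular frequency: ω = 2π·f = 2π·54.5 = 342.4 rad/s.
Step 2 — Component impedances:
  Z1: Z = jωL = j·342.4·0.117 = 0 + j40.06 Ω
  Z2: Z = 1/(jωC) = -j/(ω·C) = 0 - j2.394e+05 Ω
  Z3: Z = R = 50 Ω
Step 3 — With the output port shorted to ground, the output series arm Z2 runs from the junction to ground; the shunt arm Z3 also runs from the junction to ground. They appear in parallel: Z3 || Z2 = 50 - j0.01044 Ω.
Step 4 — Series with input arm Z1: Z_in = Z1 + (Z3 || Z2) = 50 + j40.05 Ω = 64.07∠38.7° Ω.

Z = 50 + j40.05 Ω = 64.07∠38.7° Ω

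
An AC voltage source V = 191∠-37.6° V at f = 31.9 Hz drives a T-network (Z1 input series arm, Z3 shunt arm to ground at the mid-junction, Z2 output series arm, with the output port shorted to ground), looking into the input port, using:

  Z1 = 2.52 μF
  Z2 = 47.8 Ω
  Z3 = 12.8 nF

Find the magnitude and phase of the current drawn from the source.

Step 1 — Angular frequency: ω = 2π·f = 2π·31.9 = 200.4 rad/s.
Step 2 — Component impedances:
  Z1: Z = 1/(jωC) = -j/(ω·C) = 0 - j1980 Ω
  Z2: Z = R = 47.8 Ω
  Z3: Z = 1/(jωC) = -j/(ω·C) = 0 - j3.898e+05 Ω
Step 3 — With the output port shorted to ground, the output series arm Z2 runs from the junction to ground; the shunt arm Z3 also runs from the junction to ground. They appear in parallel: Z3 || Z2 = 47.8 - j0.005862 Ω.
Step 4 — Series with input arm Z1: Z_in = Z1 + (Z3 || Z2) = 47.8 - j1980 Ω = 1980∠-88.6° Ω.
Step 5 — Source phasor: V = 191∠-37.6° V = 151.3 - j116.5 V.
Step 6 — Ohm's law: I = V / Z_total = (151.3 - j116.5) / (47.8 - j1980) = 0.06067 + j0.07497 A.
Step 7 — Convert to polar: |I| = 0.09644 A, ∠I = 51.0°.

I = 0.09644∠51.0° A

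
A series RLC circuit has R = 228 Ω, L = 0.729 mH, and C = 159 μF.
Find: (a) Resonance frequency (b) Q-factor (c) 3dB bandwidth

Step 1 — Resonance condition Im(Z)=0 gives ω₀ = 1/√(LC).
Step 2 — ω₀ = 1/√(0.000729·0.000159) = 2937 rad/s.
Step 3 — f₀ = ω₀/(2π) = 467.5 Hz.
Step 4 — Series Q: Q = ω₀L/R = 2937·0.000729/228 = 0.009391.
Step 5 — 3dB bandwidth: Δω = ω₀/Q = 3.128e+05 rad/s; BW = Δω/(2π) = 4.978e+04 Hz.

(a) f₀ = 467.5 Hz  (b) Q = 0.009391  (c) BW = 4.978e+04 Hz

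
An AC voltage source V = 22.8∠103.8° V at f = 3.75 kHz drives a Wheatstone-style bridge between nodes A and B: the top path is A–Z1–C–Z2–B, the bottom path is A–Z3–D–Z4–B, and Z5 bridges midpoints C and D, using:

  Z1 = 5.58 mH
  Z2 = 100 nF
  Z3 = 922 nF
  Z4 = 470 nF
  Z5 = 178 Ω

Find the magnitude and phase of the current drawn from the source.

Step 1 — Angular frequency: ω = 2π·f = 2π·3750 = 2.356e+04 rad/s.
Step 2 — Component impedances:
  Z1: Z = jωL = j·2.356e+04·0.00558 = 0 + j131.5 Ω
  Z2: Z = 1/(jωC) = -j/(ω·C) = 0 - j424.4 Ω
  Z3: Z = 1/(jωC) = -j/(ω·C) = 0 - j46.03 Ω
  Z4: Z = 1/(jωC) = -j/(ω·C) = 0 - j90.3 Ω
  Z5: Z = R = 178 Ω
Step 3 — Bridge requires nodal analysis (the Z5 bridge couples midpoints C and D, so the two paths cannot be reduced to a simple series/parallel combination). Setting node B to ground and injecting 1 A at node A, the 3-node admittance system at A, C, D solves to V_A = Z_AB = 22.59 - j106 Ω = 108.4∠-78.0° Ω.
Step 4 — Source phasor: V = 22.8∠103.8° V = -5.439 + j22.14 V.
Step 5 — Ohm's law: I = V / Z_total = (-5.439 + j22.14) / (22.59 - j106) = -0.2102 - j0.006505 A.
Step 6 — Convert to polar: |I| = 0.2103 A, ∠I = -178.2°.

I = 0.2103∠-178.2° A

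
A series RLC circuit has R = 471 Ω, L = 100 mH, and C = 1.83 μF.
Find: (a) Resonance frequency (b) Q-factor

Step 1 — Resonance condition Im(Z)=0 gives ω₀ = 1/√(LC).
Step 2 — ω₀ = 1/√(0.1·1.83e-06) = 2338 rad/s.
Step 3 — f₀ = ω₀/(2π) = 372 Hz.
Step 4 — Series Q: Q = ω₀L/R = 2338·0.1/471 = 0.4963.

(a) f₀ = 372 Hz  (b) Q = 0.4963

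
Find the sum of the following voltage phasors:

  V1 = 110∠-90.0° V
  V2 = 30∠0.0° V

Step 1 — Convert each phasor to rectangular form:
  V1 = 110·(cos(-90.0°) + j·sin(-90.0°)) = 0 - j110 V
  V2 = 30·(cos(0.0°) + j·sin(0.0°)) = 30 V
Step 2 — Sum components: V_total = 30 - j110 V.
Step 3 — Convert to polar: |V_total| = 114 V, ∠V_total = -74.7°.

V_total = 114∠-74.7° V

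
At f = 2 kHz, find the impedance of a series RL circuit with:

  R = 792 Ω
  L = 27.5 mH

Step 1 — Angular frequency: ω = 2π·f = 2π·2000 = 1.257e+04 rad/s.
Step 2 — Component impedances:
  R: Z = R = 792 Ω
  L: Z = jωL = j·1.257e+04·0.0275 = 0 + j345.6 Ω
Step 3 — Series combination: Z_total = R + L = 792 + j345.6 Ω = 864.1∠23.6° Ω.

Z = 792 + j345.6 Ω = 864.1∠23.6° Ω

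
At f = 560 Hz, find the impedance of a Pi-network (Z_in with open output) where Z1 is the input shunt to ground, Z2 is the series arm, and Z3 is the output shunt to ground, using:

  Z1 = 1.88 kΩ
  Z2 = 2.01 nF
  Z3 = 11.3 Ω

Step 1 — Angular frequency: ω = 2π·f = 2π·560 = 3519 rad/s.
Step 2 — Component impedances:
  Z1: Z = R = 1880 Ω
  Z2: Z = 1/(jωC) = -j/(ω·C) = 0 - j1.414e+05 Ω
  Z3: Z = R = 11.3 Ω
Step 3 — With open output, the series arm Z2 and the output shunt Z3 appear in series to ground: Z2 + Z3 = 11.3 - j1.414e+05 Ω.
Step 4 — Parallel with input shunt Z1: Z_in = Z1 || (Z2 + Z3) = 1880 - j24.99 Ω = 1880∠-0.8° Ω.

Z = 1880 - j24.99 Ω = 1880∠-0.8° Ω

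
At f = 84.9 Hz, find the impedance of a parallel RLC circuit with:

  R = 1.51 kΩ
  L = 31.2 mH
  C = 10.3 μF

Step 1 — Angular frequency: ω = 2π·f = 2π·84.9 = 533.4 rad/s.
Step 2 — Component impedances:
  R: Z = R = 1510 Ω
  L: Z = jωL = j·533.4·0.0312 = 0 + j16.64 Ω
  C: Z = 1/(jωC) = -j/(ω·C) = 0 - j182 Ω
Step 3 — Parallel combination: 1/Z_total = 1/R + 1/L + 1/C; Z_total = 0.2222 + j18.32 Ω = 18.32∠89.3° Ω.

Z = 0.2222 + j18.32 Ω = 18.32∠89.3° Ω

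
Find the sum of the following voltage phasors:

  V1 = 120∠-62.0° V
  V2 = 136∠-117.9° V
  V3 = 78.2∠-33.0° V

Step 1 — Convert each phasor to rectangular form:
  V1 = 120·(cos(-62.0°) + j·sin(-62.0°)) = 56.34 - j106 V
  V2 = 136·(cos(-117.9°) + j·sin(-117.9°)) = -63.64 - j120.2 V
  V3 = 78.2·(cos(-33.0°) + j·sin(-33.0°)) = 65.58 - j42.59 V
Step 2 — Sum components: V_total = 58.28 - j268.7 V.
Step 3 — Convert to polar: |V_total| = 275 V, ∠V_total = -77.8°.

V_total = 275∠-77.8° V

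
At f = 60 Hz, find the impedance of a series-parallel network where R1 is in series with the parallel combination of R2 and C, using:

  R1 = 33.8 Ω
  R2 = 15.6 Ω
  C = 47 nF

Step 1 — Angular frequency: ω = 2π·f = 2π·60 = 377 rad/s.
Step 2 — Component impedances:
  R1: Z = R = 33.8 Ω
  R2: Z = R = 15.6 Ω
  C: Z = 1/(jωC) = -j/(ω·C) = 0 - j5.644e+04 Ω
Step 3 — Parallel branch: R2 || C = 1/(1/R2 + 1/C) = 15.6 - j0.004312 Ω.
Step 4 — Series with R1: Z_total = R1 + (R2 || C) = 49.4 - j0.004312 Ω = 49.4∠-0.0° Ω.

Z = 49.4 - j0.004312 Ω = 49.4∠-0.0° Ω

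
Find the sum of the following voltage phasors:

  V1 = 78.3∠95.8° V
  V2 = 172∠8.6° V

Step 1 — Convert each phasor to rectangular form:
  V1 = 78.3·(cos(95.8°) + j·sin(95.8°)) = -7.913 + j77.9 V
  V2 = 172·(cos(8.6°) + j·sin(8.6°)) = 170.1 + j25.72 V
Step 2 — Sum components: V_total = 162.2 + j103.6 V.
Step 3 — Convert to polar: |V_total| = 192.4 V, ∠V_total = 32.6°.

V_total = 192.4∠32.6° V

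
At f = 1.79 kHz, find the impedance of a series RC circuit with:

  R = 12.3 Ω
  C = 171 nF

Step 1 — Angular frequency: ω = 2π·f = 2π·1790 = 1.125e+04 rad/s.
Step 2 — Component impedances:
  R: Z = R = 12.3 Ω
  C: Z = 1/(jωC) = -j/(ω·C) = 0 - j520 Ω
Step 3 — Series combination: Z_total = R + C = 12.3 - j520 Ω = 520.1∠-88.6° Ω.

Z = 12.3 - j520 Ω = 520.1∠-88.6° Ω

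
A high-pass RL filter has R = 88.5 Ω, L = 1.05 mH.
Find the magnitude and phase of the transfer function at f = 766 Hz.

Step 1 — Angular frequency: ω = 2π·766 = 4813 rad/s.
Step 2 — Transfer function: H(jω) = jωL/(R + jωL).
Step 3 — Numerator jωL = j·5.054; denominator R + jωL = 88.5 + j5.054.
Step 4 — H = 0.00325 + j0.05692.
Step 5 — Magnitude: |H| = 0.05701 (-24.9 dB); phase: φ = 86.7°.

|H| = 0.05701 (-24.9 dB), φ = 86.7°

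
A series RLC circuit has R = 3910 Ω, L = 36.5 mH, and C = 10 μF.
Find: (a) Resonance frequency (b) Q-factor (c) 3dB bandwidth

Step 1 — Resonance condition Im(Z)=0 gives ω₀ = 1/√(LC).
Step 2 — ω₀ = 1/√(0.0365·1e-05) = 1655 rad/s.
Step 3 — f₀ = ω₀/(2π) = 263.4 Hz.
Step 4 — Series Q: Q = ω₀L/R = 1655·0.0365/3910 = 0.01545.
Step 5 — 3dB bandwidth: Δω = ω₀/Q = 1.071e+05 rad/s; BW = Δω/(2π) = 1.705e+04 Hz.

(a) f₀ = 263.4 Hz  (b) Q = 0.01545  (c) BW = 1.705e+04 Hz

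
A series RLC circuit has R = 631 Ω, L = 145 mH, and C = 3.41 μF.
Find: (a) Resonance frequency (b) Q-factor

Step 1 — Resonance condition Im(Z)=0 gives ω₀ = 1/√(LC).
Step 2 — ω₀ = 1/√(0.145·3.41e-06) = 1422 rad/s.
Step 3 — f₀ = ω₀/(2π) = 226.3 Hz.
Step 4 — Series Q: Q = ω₀L/R = 1422·0.145/631 = 0.3268.

(a) f₀ = 226.3 Hz  (b) Q = 0.3268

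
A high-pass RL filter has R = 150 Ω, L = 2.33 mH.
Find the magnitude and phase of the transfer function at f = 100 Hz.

Step 1 — Angular frequency: ω = 2π·100 = 628.3 rad/s.
Step 2 — Transfer function: H(jω) = jωL/(R + jωL).
Step 3 — Numerator jωL = j·1.464; denominator R + jωL = 150 + j1.464.
Step 4 — H = 9.525e-05 + j0.009759.
Step 5 — Magnitude: |H| = 0.009759 (-40.2 dB); phase: φ = 89.4°.

|H| = 0.009759 (-40.2 dB), φ = 89.4°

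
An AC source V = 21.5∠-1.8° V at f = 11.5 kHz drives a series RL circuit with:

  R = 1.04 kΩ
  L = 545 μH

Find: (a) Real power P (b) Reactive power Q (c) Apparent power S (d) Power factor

Step 1 — Angular frequency: ω = 2π·f = 2π·1.15e+04 = 7.226e+04 rad/s.
Step 2 — Component impedances:
  R: Z = R = 1040 Ω
  L: Z = jωL = j·7.226e+04·0.000545 = 0 + j39.38 Ω
Step 3 — Series combination: Z_total = R + L = 1040 + j39.38 Ω = 1041∠2.2° Ω.
Step 4 — Source phasor: V = 21.5∠-1.8° V = 21.49 - j0.6753 V.
Step 5 — Current: I = V / Z = 0.02061 - j0.00143 A = 0.02066∠-4.0° A.
Step 6 — Complex power: S = V·I* = 0.4438 + j0.01681 VA.
Step 7 — Real power: P = Re(S) = 0.4438 W.
Step 8 — Reactive power: Q = Im(S) = 0.01681 VAR.
Step 9 — Apparent power: |S| = 0.4442 VA.
Step 10 — Power factor: PF = P/|S| = 0.9993 (lagging).

(a) P = 0.4438 W  (b) Q = 0.01681 VAR  (c) S = 0.4442 VA  (d) PF = 0.9993 (lagging)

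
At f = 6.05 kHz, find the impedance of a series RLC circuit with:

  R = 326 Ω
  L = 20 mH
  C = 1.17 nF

Step 1 — Angular frequency: ω = 2π·f = 2π·6050 = 3.801e+04 rad/s.
Step 2 — Component impedances:
  R: Z = R = 326 Ω
  L: Z = jωL = j·3.801e+04·0.02 = 0 + j760.3 Ω
  C: Z = 1/(jωC) = -j/(ω·C) = 0 - j2.248e+04 Ω
Step 3 — Series combination: Z_total = R + L + C = 326 - j2.172e+04 Ω = 2.173e+04∠-89.1° Ω.

Z = 326 - j2.172e+04 Ω = 2.173e+04∠-89.1° Ω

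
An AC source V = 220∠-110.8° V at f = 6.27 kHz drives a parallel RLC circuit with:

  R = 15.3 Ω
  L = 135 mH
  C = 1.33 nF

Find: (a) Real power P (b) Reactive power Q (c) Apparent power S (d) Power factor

Step 1 — Angular frequency: ω = 2π·f = 2π·6270 = 3.94e+04 rad/s.
Step 2 — Component impedances:
  R: Z = R = 15.3 Ω
  L: Z = jωL = j·3.94e+04·0.135 = 0 + j5318 Ω
  C: Z = 1/(jωC) = -j/(ω·C) = 0 - j1.909e+04 Ω
Step 3 — Parallel combination: 1/Z_total = 1/R + 1/L + 1/C; Z_total = 15.3 + j0.03175 Ω = 15.3∠0.1° Ω.
Step 4 — Source phasor: V = 220∠-110.8° V = -78.12 - j205.7 V.
Step 5 — Current: I = V / Z = -5.134 - j13.43 A = 14.38∠-110.9° A.
Step 6 — Complex power: S = V·I* = 3163 + j6.565 VA.
Step 7 — Real power: P = Re(S) = 3163 W.
Step 8 — Reactive power: Q = Im(S) = 6.565 VAR.
Step 9 — Apparent power: |S| = 3163 VA.
Step 10 — Power factor: PF = P/|S| = 1 (lagging).

(a) P = 3163 W  (b) Q = 6.565 VAR  (c) S = 3163 VA  (d) PF = 1 (lagging)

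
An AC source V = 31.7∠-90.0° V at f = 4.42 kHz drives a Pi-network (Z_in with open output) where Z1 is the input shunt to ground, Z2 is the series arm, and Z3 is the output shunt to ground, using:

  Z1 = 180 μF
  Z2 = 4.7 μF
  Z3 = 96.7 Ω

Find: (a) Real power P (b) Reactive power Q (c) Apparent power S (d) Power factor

Step 1 — Angular frequency: ω = 2π·f = 2π·4420 = 2.777e+04 rad/s.
Step 2 — Component impedances:
  Z1: Z = 1/(jωC) = -j/(ω·C) = 0 - j0.2 Ω
  Z2: Z = 1/(jωC) = -j/(ω·C) = 0 - j7.661 Ω
  Z3: Z = R = 96.7 Ω
Step 3 — With open output, the series arm Z2 and the output shunt Z3 appear in series to ground: Z2 + Z3 = 96.7 - j7.661 Ω.
Step 4 — Parallel with input shunt Z1: Z_in = Z1 || (Z2 + Z3) = 0.0004111 - j0.2 Ω = 0.2∠-89.9° Ω.
Step 5 — Source phasor: V = 31.7∠-90.0° V = 0 - j31.7 V.
Step 6 — Current: I = V / Z = 158.5 - j0.3258 A = 158.5∠-0.1° A.
Step 7 — Complex power: S = V·I* = 10.33 - j5024 VA.
Step 8 — Real power: P = Re(S) = 10.33 W.
Step 9 — Reactive power: Q = Im(S) = -5024 VAR.
Step 10 — Apparent power: |S| = 5024 VA.
Step 11 — Power factor: PF = P/|S| = 0.002055 (leading).

(a) P = 10.33 W  (b) Q = -5024 VAR  (c) S = 5024 VA  (d) PF = 0.002055 (leading)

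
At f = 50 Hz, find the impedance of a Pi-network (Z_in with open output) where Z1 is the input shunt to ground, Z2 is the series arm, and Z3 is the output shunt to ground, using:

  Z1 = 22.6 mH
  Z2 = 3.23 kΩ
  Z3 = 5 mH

Step 1 — Angular frequency: ω = 2π·f = 2π·50 = 314.2 rad/s.
Step 2 — Component impedances:
  Z1: Z = jωL = j·314.2·0.0226 = 0 + j7.1 Ω
  Z2: Z = R = 3230 Ω
  Z3: Z = jωL = j·314.2·0.005 = 0 + j1.571 Ω
Step 3 — With open output, the series arm Z2 and the output shunt Z3 appear in series to ground: Z2 + Z3 = 3230 + j1.571 Ω.
Step 4 — Parallel with input shunt Z1: Z_in = Z1 || (Z2 + Z3) = 0.01561 + j7.1 Ω = 7.1∠89.9° Ω.

Z = 0.01561 + j7.1 Ω = 7.1∠89.9° Ω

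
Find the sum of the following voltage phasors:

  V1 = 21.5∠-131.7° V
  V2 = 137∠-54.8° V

Step 1 — Convert each phasor to rectangular form:
  V1 = 21.5·(cos(-131.7°) + j·sin(-131.7°)) = -14.3 - j16.05 V
  V2 = 137·(cos(-54.8°) + j·sin(-54.8°)) = 78.97 - j111.9 V
Step 2 — Sum components: V_total = 64.67 - j128 V.
Step 3 — Convert to polar: |V_total| = 143.4 V, ∠V_total = -63.2°.

V_total = 143.4∠-63.2° V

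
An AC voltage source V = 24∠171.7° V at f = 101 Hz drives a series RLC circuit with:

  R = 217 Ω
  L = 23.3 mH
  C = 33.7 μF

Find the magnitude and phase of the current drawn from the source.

Step 1 — Angular frequency: ω = 2π·f = 2π·101 = 634.6 rad/s.
Step 2 — Component impedances:
  R: Z = R = 217 Ω
  L: Z = jωL = j·634.6·0.0233 = 0 + j14.79 Ω
  C: Z = 1/(jωC) = -j/(ω·C) = 0 - j46.76 Ω
Step 3 — Series combination: Z_total = R + L + C = 217 - j31.97 Ω = 219.3∠-8.4° Ω.
Step 4 — Source phasor: V = 24∠171.7° V = -23.75 + j3.465 V.
Step 5 — Ohm's law: I = V / Z_total = (-23.75 + j3.465) / (217 - j31.97) = -0.1094 - j0.0001561 A.
Step 6 — Convert to polar: |I| = 0.1094 A, ∠I = -179.9°.

I = 0.1094∠-179.9° A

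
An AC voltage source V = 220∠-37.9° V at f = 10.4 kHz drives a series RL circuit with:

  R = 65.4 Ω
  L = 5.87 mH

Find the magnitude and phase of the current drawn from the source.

Step 1 — Angular frequency: ω = 2π·f = 2π·1.04e+04 = 6.535e+04 rad/s.
Step 2 — Component impedances:
  R: Z = R = 65.4 Ω
  L: Z = jωL = j·6.535e+04·0.00587 = 0 + j383.6 Ω
Step 3 — Series combination: Z_total = R + L = 65.4 + j383.6 Ω = 389.1∠80.3° Ω.
Step 4 — Source phasor: V = 220∠-37.9° V = 173.6 - j135.1 V.
Step 5 — Ohm's law: I = V / Z_total = (173.6 - j135.1) / (65.4 + j383.6) = -0.2674 - j0.4982 A.
Step 6 — Convert to polar: |I| = 0.5654 A, ∠I = -118.2°.

I = 0.5654∠-118.2° A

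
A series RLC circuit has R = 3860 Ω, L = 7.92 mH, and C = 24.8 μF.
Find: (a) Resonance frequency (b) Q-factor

Step 1 — Resonance condition Im(Z)=0 gives ω₀ = 1/√(LC).
Step 2 — ω₀ = 1/√(0.00792·2.48e-05) = 2256 rad/s.
Step 3 — f₀ = ω₀/(2π) = 359.1 Hz.
Step 4 — Series Q: Q = ω₀L/R = 2256·0.00792/3860 = 0.00463.

(a) f₀ = 359.1 Hz  (b) Q = 0.00463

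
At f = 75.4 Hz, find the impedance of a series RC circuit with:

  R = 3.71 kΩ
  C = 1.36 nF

Step 1 — Angular frequency: ω = 2π·f = 2π·75.4 = 473.8 rad/s.
Step 2 — Component impedances:
  R: Z = R = 3710 Ω
  C: Z = 1/(jωC) = -j/(ω·C) = 0 - j1.552e+06 Ω
Step 3 — Series combination: Z_total = R + C = 3710 - j1.552e+06 Ω = 1.552e+06∠-89.9° Ω.

Z = 3710 - j1.552e+06 Ω = 1.552e+06∠-89.9° Ω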